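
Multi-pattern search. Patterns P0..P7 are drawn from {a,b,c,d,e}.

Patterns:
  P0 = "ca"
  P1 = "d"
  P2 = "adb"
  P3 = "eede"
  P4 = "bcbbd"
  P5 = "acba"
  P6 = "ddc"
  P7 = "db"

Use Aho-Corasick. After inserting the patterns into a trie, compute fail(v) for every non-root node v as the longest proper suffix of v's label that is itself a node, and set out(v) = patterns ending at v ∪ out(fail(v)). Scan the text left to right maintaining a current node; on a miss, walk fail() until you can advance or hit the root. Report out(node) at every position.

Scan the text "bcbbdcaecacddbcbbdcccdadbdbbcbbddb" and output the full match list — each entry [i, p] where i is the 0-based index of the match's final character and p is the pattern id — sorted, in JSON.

Construct AC machine:
Trie (insert patterns):
  n0 'ε': a→4 b→11 c→1 d→3 e→7
  n1 'c': a→2
  n2 'ca': ·  ←P0
  n3 'd': b→21 d→19  ←P1
  n4 'a': c→16 d→5
  n5 'ad': b→6
  n6 'adb': ·  ←P2
  n7 'e': e→8
  n8 'ee': d→9
  n9 'eed': e→10
  n10 'eede': ·  ←P3
  n11 'b': c→12
  n12 'bc': b→13
  n13 'bcb': b→14
  n14 'bcbb': d→15
  n15 'bcbbd': ·  ←P4
  n16 'ac': b→17
  n17 'acb': a→18
  n18 'acba': ·  ←P5
  n19 'dd': c→20
  n20 'ddc': ·  ←P6
  n21 'db': ·  ←P7

Failure links (BFS by depth):
  fail(1) 'c': from fail(0)=0 chase 'c': 0 ⇒ 0;  out=∅∪out(0)=∅
  fail(3) 'd': from fail(0)=0 chase 'd': 0 ⇒ 0;  out={1}∪out(0)={1}
  fail(4) 'a': from fail(0)=0 chase 'a': 0 ⇒ 0;  out=∅∪out(0)=∅
  fail(7) 'e': from fail(0)=0 chase 'e': 0 ⇒ 0;  out=∅∪out(0)=∅
  fail(11) 'b': from fail(0)=0 chase 'b': 0 ⇒ 0;  out=∅∪out(0)=∅
  fail(2) 'ca': from fail(1)=0 chase 'a': 0 ⇒ 4;  out={0}∪out(4)={0}
  fail(5) 'ad': from fail(4)=0 chase 'd': 0 ⇒ 3;  out=∅∪out(3)={1}
  fail(8) 'ee': from fail(7)=0 chase 'e': 0 ⇒ 7;  out=∅∪out(7)=∅
  fail(12) 'bc': from fail(11)=0 chase 'c': 0 ⇒ 1;  out=∅∪out(1)=∅
  fail(16) 'ac': from fail(4)=0 chase 'c': 0 ⇒ 1;  out=∅∪out(1)=∅
  fail(19) 'dd': from fail(3)=0 chase 'd': 0 ⇒ 3;  out=∅∪out(3)={1}
  fail(21) 'db': from fail(3)=0 chase 'b': 0 ⇒ 11;  out={7}∪out(11)={7}
  fail(6) 'adb': from fail(5)=3 chase 'b': 3 ⇒ 21;  out={2}∪out(21)={2,7}
  fail(9) 'eed': from fail(8)=7 chase 'd': 7→0 ⇒ 3;  out=∅∪out(3)={1}
  fail(13) 'bcb': from fail(12)=1 chase 'b': 1→0 ⇒ 11;  out=∅∪out(11)=∅
  fail(17) 'acb': from fail(16)=1 chase 'b': 1→0 ⇒ 11;  out=∅∪out(11)=∅
  fail(20) 'ddc': from fail(19)=3 chase 'c': 3→0 ⇒ 1;  out={6}∪out(1)={6}
  fail(10) 'eede': from fail(9)=3 chase 'e': 3→0 ⇒ 7;  out={3}∪out(7)={3}
  fail(14) 'bcbb': from fail(13)=11 chase 'b': 11→0 ⇒ 11;  out=∅∪out(11)=∅
  fail(18) 'acba': from fail(17)=11 chase 'a': 11→0 ⇒ 4;  out={5}∪out(4)={5}
  fail(15) 'bcbbd': from fail(14)=11 chase 'd': 11→0 ⇒ 3;  out={4}∪out(3)={1,4}

Run:
pos 0 'b': at 11
pos 1 'c': at 12
pos 2 'b': at 13
pos 3 'b': at 14
pos 4 'd': at 15  emit P1@[4:4],P4@[0:4]
pos 5 'c': at 1 (via fail)
pos 6 'a': at 2  emit P0@[5:6]
pos 7 'e': at 7 (via fail)
pos 8 'c': at 1 (via fail)
pos 9 'a': at 2  emit P0@[8:9]
pos 10 'c': at 16 (via fail)
pos 11 'd': at 3 (via fail)  emit P1@[11:11]
pos 12 'd': at 19  emit P1@[12:12]
pos 13 'b': at 21 (via fail)  emit P7@[12:13]
pos 14 'c': at 12 (via fail)
pos 15 'b': at 13
pos 16 'b': at 14
pos 17 'd': at 15  emit P1@[17:17],P4@[13:17]
pos 18 'c': at 1 (via fail)
pos 19 'c': at 1 (via fail)
pos 20 'c': at 1 (via fail)
pos 21 'd': at 3 (via fail)  emit P1@[21:21]
pos 22 'a': at 4 (via fail)
pos 23 'd': at 5  emit P1@[23:23]
pos 24 'b': at 6  emit P2@[22:24],P7@[23:24]
pos 25 'd': at 3 (via fail)  emit P1@[25:25]
pos 26 'b': at 21  emit P7@[25:26]
pos 27 'b': at 11 (via fail)
pos 28 'c': at 12
pos 29 'b': at 13
pos 30 'b': at 14
pos 31 'd': at 15  emit P1@[31:31],P4@[27:31]
pos 32 'd': at 19 (via fail)  emit P1@[32:32]
pos 33 'b': at 21 (via fail)  emit P7@[32:33]

Result: [[4,1],[4,4],[6,0],[9,0],[11,1],[12,1],[13,7],[17,1],[17,4],[21,1],[23,1],[24,2],[24,7],[25,1],[26,7],[31,1],[31,4],[32,1],[33,7]]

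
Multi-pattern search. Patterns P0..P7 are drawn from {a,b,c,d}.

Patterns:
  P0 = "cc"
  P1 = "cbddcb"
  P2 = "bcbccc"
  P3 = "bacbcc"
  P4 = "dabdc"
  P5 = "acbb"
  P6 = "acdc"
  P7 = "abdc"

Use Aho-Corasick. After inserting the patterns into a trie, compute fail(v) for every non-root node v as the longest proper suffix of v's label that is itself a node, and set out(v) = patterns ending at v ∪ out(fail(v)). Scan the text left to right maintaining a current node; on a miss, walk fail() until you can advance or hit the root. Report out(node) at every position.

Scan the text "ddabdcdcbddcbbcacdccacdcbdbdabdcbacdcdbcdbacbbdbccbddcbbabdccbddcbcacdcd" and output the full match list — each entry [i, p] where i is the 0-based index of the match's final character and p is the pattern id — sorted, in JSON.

Build:
Trie (insert patterns):
  n0 'ε': a→24 b→8 c→1 d→19
  n1 'c': b→3 c→2
  n2 'cc': ·  [P0 ends]
  n3 'cb': d→4
  n4 'cbd': d→5
  n5 'cbdd': c→6
  n6 'cbddc': b→7
  n7 'cbddcb': ·  [P1 ends]
  n8 'b': a→14 c→9
  n9 'bc': b→10
  n10 'bcb': c→11
  n11 'bcbc': c→12
  n12 'bcbcc': c→13
  n13 'bcbccc': ·  [P2 ends]
  n14 'ba': c→15
  n15 'bac': b→16
  n16 'bacb': c→17
  n17 'bacbc': c→18
  n18 'bacbcc': ·  [P3 ends]
  n19 'd': a→20
  n20 'da': b→21
  n21 'dab': d→22
  n22 'dabd': c→23
  n23 'dabdc': ·  [P4 ends]
  n24 'a': b→30 c→25
  n25 'ac': b→26 d→28
  n26 'acb': b→27
  n27 'acbb': ·  [P5 ends]
  n28 'acd': c→29
  n29 'acdc': ·  [P6 ends]
  n30 'ab': d→31
  n31 'abd': c→32
  n32 'abdc': ·  [P7 ends]

BFS fail/out derivation:
  n1('c'): parent n0 fail=0; on 'c' 0 → fail=0;  out ∅∪∅=∅
  n8('b'): parent n0 fail=0; on 'b' 0 → fail=0;  out ∅∪∅=∅
  n19('d'): parent n0 fail=0; on 'd' 0 → fail=0;  out ∅∪∅=∅
  n24('a'): parent n0 fail=0; on 'a' 0 → fail=0;  out ∅∪∅=∅
  n2('cc'): parent n1 fail=0; on 'c' 0 → fail=1;  out {0}∪∅={0}
  n3('cb'): parent n1 fail=0; on 'b' 0 → fail=8;  out ∅∪∅=∅
  n9('bc'): parent n8 fail=0; on 'c' 0 → fail=1;  out ∅∪∅=∅
  n14('ba'): parent n8 fail=0; on 'a' 0 → fail=24;  out ∅∪∅=∅
  n20('da'): parent n19 fail=0; on 'a' 0 → fail=24;  out ∅∪∅=∅
  n25('ac'): parent n24 fail=0; on 'c' 0 → fail=1;  out ∅∪∅=∅
  n30('ab'): parent n24 fail=0; on 'b' 0 → fail=8;  out ∅∪∅=∅
  n4('cbd'): parent n3 fail=8; on 'd' 8→0 → fail=19;  out ∅∪∅=∅
  n10('bcb'): parent n9 fail=1; on 'b' 1 → fail=3;  out ∅∪∅=∅
  n15('bac'): parent n14 fail=24; on 'c' 24 → fail=25;  out ∅∪∅=∅
  n21('dab'): parent n20 fail=24; on 'b' 24 → fail=30;  out ∅∪∅=∅
  n26('acb'): parent n25 fail=1; on 'b' 1 → fail=3;  out ∅∪∅=∅
  n28('acd'): parent n25 fail=1; on 'd' 1→0 → fail=19;  out ∅∪∅=∅
  n31('abd'): parent n30 fail=8; on 'd' 8→0 → fail=19;  out ∅∪∅=∅
  n5('cbdd'): parent n4 fail=19; on 'd' 19→0 → fail=19;  out ∅∪∅=∅
  n11('bcbc'): parent n10 fail=3; on 'c' 3→8 → fail=9;  out ∅∪∅=∅
  n16('bacb'): parent n15 fail=25; on 'b' 25 → fail=26;  out ∅∪∅=∅
  n22('dabd'): parent n21 fail=30; on 'd' 30 → fail=31;  out ∅∪∅=∅
  n27('acbb'): parent n26 fail=3; on 'b' 3→8→0 → fail=8;  out {5}∪∅={5}
  n29('acdc'): parent n28 fail=19; on 'c' 19→0 → fail=1;  out {6}∪∅={6}
  n32('abdc'): parent n31 fail=19; on 'c' 19→0 → fail=1;  out {7}∪∅={7}
  n6('cbddc'): parent n5 fail=19; on 'c' 19→0 → fail=1;  out ∅∪∅=∅
  n12('bcbcc'): parent n11 fail=9; on 'c' 9→1 → fail=2;  out ∅∪{0}={0}
  n17('bacbc'): parent n16 fail=26; on 'c' 26→3→8 → fail=9;  out ∅∪∅=∅
  n23('dabdc'): parent n22 fail=31; on 'c' 31 → fail=32;  out {4}∪{7}={4,7}
  n7('cbddcb'): parent n6 fail=1; on 'b' 1 → fail=3;  out {1}∪∅={1}
  n13('bcbccc'): parent n12 fail=2; on 'c' 2→1 → fail=2;  out {2}∪{0}={0,2}
  n18('bacbcc'): parent n17 fail=9; on 'c' 9→1 → fail=2;  out {3}∪{0}={0,3}

Scan:
i=0 'd': node 0→19
i=1 'd': node 19→19 (via fail)
i=2 'a': node 19→20
i=3 'b': node 20→21
i=4 'd': node 21→22
i=5 'c': node 22→23  emit P4@[1:5],P7@[2:5]
i=6 'd': node 23→19 (via fail)
i=7 'c': node 19→1 (via fail)
i=8 'b': node 1→3
i=9 'd': node 3→4
i=10 'd': node 4→5
i=11 'c': node 5→6
i=12 'b': node 6→7  emit P1@[7:12]
i=13 'b': node 7→8 (via fail)
i=14 'c': node 8→9
i=15 'a': node 9→24 (via fail)
i=16 'c': node 24→25
i=17 'd': node 25→28
i=18 'c': node 28→29  emit P6@[15:18]
i=19 'c': node 29→2 (via fail)  emit P0@[18:19]
i=20 'a': node 2→24 (via fail)
i=21 'c': node 24→25
i=22 'd': node 25→28
i=23 'c': node 28→29  emit P6@[20:23]
i=24 'b': node 29→3 (via fail)
i=25 'd': node 3→4
i=26 'b': node 4→8 (via fail)
i=27 'd': node 8→19 (via fail)
i=28 'a': node 19→20
i=29 'b': node 20→21
i=30 'd': node 21→22
i=31 'c': node 22→23  emit P4@[27:31],P7@[28:31]
i=32 'b': node 23→3 (via fail)
i=33 'a': node 3→14 (via fail)
i=34 'c': node 14→15
i=35 'd': node 15→28 (via fail)
i=36 'c': node 28→29  emit P6@[33:36]
i=37 'd': node 29→19 (via fail)
i=38 'b': node 19→8 (via fail)
i=39 'c': node 8→9
i=40 'd': node 9→19 (via fail)
i=41 'b': node 19→8 (via fail)
i=42 'a': node 8→14
i=43 'c': node 14→15
i=44 'b': node 15→16
i=45 'b': node 16→27 (via fail)  emit P5@[42:45]
i=46 'd': node 27→19 (via fail)
i=47 'b': node 19→8 (via fail)
i=48 'c': node 8→9
i=49 'c': node 9→2 (via fail)  emit P0@[48:49]
i=50 'b': node 2→3 (via fail)
i=51 'd': node 3→4
i=52 'd': node 4→5
i=53 'c': node 5→6
i=54 'b': node 6→7  emit P1@[49:54]
i=55 'b': node 7→8 (via fail)
i=56 'a': node 8→14
i=57 'b': node 14→30 (via fail)
i=58 'd': node 30→31
i=59 'c': node 31→32  emit P7@[56:59]
i=60 'c': node 32→2 (via fail)  emit P0@[59:60]
i=61 'b': node 2→3 (via fail)
i=62 'd': node 3→4
i=63 'd': node 4→5
i=64 'c': node 5→6
i=65 'b': node 6→7  emit P1@[60:65]
i=66 'c': node 7→9 (via fail)
i=67 'a': node 9→24 (via fail)
i=68 'c': node 24→25
i=69 'd': node 25→28
i=70 'c': node 28→29  emit P6@[67:70]
i=71 'd': node 29→19 (via fail)

All matches (sorted): [[5,4],[5,7],[12,1],[18,6],[19,0],[23,6],[31,4],[31,7],[36,6],[45,5],[49,0],[54,1],[59,7],[60,0],[65,1],[70,6]]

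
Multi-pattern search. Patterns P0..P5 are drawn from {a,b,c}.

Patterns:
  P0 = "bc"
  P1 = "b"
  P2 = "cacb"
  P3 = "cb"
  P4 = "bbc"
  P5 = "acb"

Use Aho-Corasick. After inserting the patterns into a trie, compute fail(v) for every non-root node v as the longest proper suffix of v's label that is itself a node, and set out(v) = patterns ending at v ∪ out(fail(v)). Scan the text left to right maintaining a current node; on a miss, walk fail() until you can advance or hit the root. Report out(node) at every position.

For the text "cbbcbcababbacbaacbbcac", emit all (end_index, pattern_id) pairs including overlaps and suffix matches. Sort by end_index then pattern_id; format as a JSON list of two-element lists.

Build:
Trie (insert patterns):
  n0 'ε': a→10 b→1 c→3
  n1 'b': b→8 c→2  [P1 ends]
  n2 'bc': ·  [P0 ends]
  n3 'c': a→4 b→7
  n4 'ca': c→5
  n5 'cac': b→6
  n6 'cacb': ·  [P2 ends]
  n7 'cb': ·  [P3 ends]
  n8 'bb': c→9
  n9 'bbc': ·  [P4 ends]
  n10 'a': c→11
  n11 'ac': b→12
  n12 'acb': ·  [P5 ends]

BFS fail/out derivation:
  fail(1) 'b': from fail(0)=0 chase 'b': 0 ⇒ 0;  out={1}∪out(0)={1}
  fail(3) 'c': from fail(0)=0 chase 'c': 0 ⇒ 0;  out=∅∪out(0)=∅
  fail(10) 'a': from fail(0)=0 chase 'a': 0 ⇒ 0;  out=∅∪out(0)=∅
  fail(2) 'bc': from fail(1)=0 chase 'c': 0 ⇒ 3;  out={0}∪out(3)={0}
  fail(4) 'ca': from fail(3)=0 chase 'a': 0 ⇒ 10;  out=∅∪out(10)=∅
  fail(7) 'cb': from fail(3)=0 chase 'b': 0 ⇒ 1;  out={3}∪out(1)={1,3}
  fail(8) 'bb': from fail(1)=0 chase 'b': 0 ⇒ 1;  out=∅∪out(1)={1}
  fail(11) 'ac': from fail(10)=0 chase 'c': 0 ⇒ 3;  out=∅∪out(3)=∅
  fail(5) 'cac': from fail(4)=10 chase 'c': 10 ⇒ 11;  out=∅∪out(11)=∅
  fail(9) 'bbc': from fail(8)=1 chase 'c': 1 ⇒ 2;  out={4}∪out(2)={0,4}
  fail(12) 'acb': from fail(11)=3 chase 'b': 3 ⇒ 7;  out={5}∪out(7)={1,3,5}
  fail(6) 'cacb': from fail(5)=11 chase 'b': 11 ⇒ 12;  out={2}∪out(12)={1,2,3,5}

Scan:
[0] read 'c'  n0⇒n3
[1] read 'b'  n3⇒n7  ** P1@[1:1],P3@[0:1]
[2] read 'b'  n7⇒n8 (fail-walked)  ** P1@[2:2]
[3] read 'c'  n8⇒n9  ** P0@[2:3],P4@[1:3]
[4] read 'b'  n9⇒n7 (fail-walked)  ** P1@[4:4],P3@[3:4]
[5] read 'c'  n7⇒n2 (fail-walked)  ** P0@[4:5]
[6] read 'a'  n2⇒n4 (fail-walked)
[7] read 'b'  n4⇒n1 (fail-walked)  ** P1@[7:7]
[8] read 'a'  n1⇒n10 (fail-walked)
[9] read 'b'  n10⇒n1 (fail-walked)  ** P1@[9:9]
[10] read 'b'  n1⇒n8  ** P1@[10:10]
[11] read 'a'  n8⇒n10 (fail-walked)
[12] read 'c'  n10⇒n11
[13] read 'b'  n11⇒n12  ** P1@[13:13],P3@[12:13],P5@[11:13]
[14] read 'a'  n12⇒n10 (fail-walked)
[15] read 'a'  n10⇒n10 (fail-walked)
[16] read 'c'  n10⇒n11
[17] read 'b'  n11⇒n12  ** P1@[17:17],P3@[16:17],P5@[15:17]
[18] read 'b'  n12⇒n8 (fail-walked)  ** P1@[18:18]
[19] read 'c'  n8⇒n9  ** P0@[18:19],P4@[17:19]
[20] read 'a'  n9⇒n4 (fail-walked)
[21] read 'c'  n4⇒n5

Matches: [[1,1],[1,3],[2,1],[3,0],[3,4],[4,1],[4,3],[5,0],[7,1],[9,1],[10,1],[13,1],[13,3],[13,5],[17,1],[17,3],[17,5],[18,1],[19,0],[19,4]]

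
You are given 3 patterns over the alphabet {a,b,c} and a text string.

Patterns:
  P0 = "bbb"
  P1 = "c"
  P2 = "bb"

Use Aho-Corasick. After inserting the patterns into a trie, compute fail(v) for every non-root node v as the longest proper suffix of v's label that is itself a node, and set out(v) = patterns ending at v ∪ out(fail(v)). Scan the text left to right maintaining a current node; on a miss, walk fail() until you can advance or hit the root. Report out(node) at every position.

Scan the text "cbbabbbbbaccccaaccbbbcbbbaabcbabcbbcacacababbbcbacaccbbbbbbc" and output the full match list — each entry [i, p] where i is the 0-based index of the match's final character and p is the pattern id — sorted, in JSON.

Build automaton:
Trie (insert patterns):
  0='ε' goto b→1 c→4
  1='b' goto b→2
  2='bb' goto b→3  ←P2
  3='bbb' goto ·  ←P0
  4='c' goto ·  ←P1

Failure links (BFS by depth):
  fail(1) 'b': from fail(0)=0 chase 'b': 0 ⇒ 0;  out=∅∪out(0)=∅
  fail(4) 'c': from fail(0)=0 chase 'c': 0 ⇒ 0;  out={1}∪out(0)={1}
  fail(2) 'bb': from fail(1)=0 chase 'b': 0 ⇒ 1;  out={2}∪out(1)={2}
  fail(3) 'bbb': from fail(2)=1 chase 'b': 1 ⇒ 2;  out={0}∪out(2)={0,2}

Text stream:
i=0 'c': node 0→4  → match P1@[0:0]
i=1 'b': node 4→1 (via fail)
i=2 'b': node 1→2  → match P2@[1:2]
i=3 'a': node 2→0 (via fail)
i=4 'b': node 0→1
i=5 'b': node 1→2  → match P2@[4:5]
i=6 'b': node 2→3  → match P0@[4:6],P2@[5:6]
i=7 'b': node 3→3 (via fail)  → match P0@[5:7],P2@[6:7]
i=8 'b': node 3→3 (via fail)  → match P0@[6:8],P2@[7:8]
i=9 'a': node 3→0 (via fail)
i=10 'c': node 0→4  → match P1@[10:10]
i=11 'c': node 4→4 (via fail)  → match P1@[11:11]
i=12 'c': node 4→4 (via fail)  → match P1@[12:12]
i=13 'c': node 4→4 (via fail)  → match P1@[13:13]
i=14 'a': node 4→0 (via fail)
i=15 'a': node 0→0
i=16 'c': node 0→4  → match P1@[16:16]
i=17 'c': node 4→4 (via fail)  → match P1@[17:17]
i=18 'b': node 4→1 (via fail)
i=19 'b': node 1→2  → match P2@[18:19]
i=20 'b': node 2→3  → match P0@[18:20],P2@[19:20]
i=21 'c': node 3→4 (via fail)  → match P1@[21:21]
i=22 'b': node 4→1 (via fail)
i=23 'b': node 1→2  → match P2@[22:23]
i=24 'b': node 2→3  → match P0@[22:24],P2@[23:24]
i=25 'a': node 3→0 (via fail)
i=26 'a': node 0→0
i=27 'b': node 0→1
i=28 'c': node 1→4 (via fail)  → match P1@[28:28]
i=29 'b': node 4→1 (via fail)
i=30 'a': node 1→0 (via fail)
i=31 'b': node 0→1
i=32 'c': node 1→4 (via fail)  → match P1@[32:32]
i=33 'b': node 4→1 (via fail)
i=34 'b': node 1→2  → match P2@[33:34]
i=35 'c': node 2→4 (via fail)  → match P1@[35:35]
i=36 'a': node 4→0 (via fail)
i=37 'c': node 0→4  → match P1@[37:37]
i=38 'a': node 4→0 (via fail)
i=39 'c': node 0→4  → match P1@[39:39]
i=40 'a': node 4→0 (via fail)
i=41 'b': node 0→1
i=42 'a': node 1→0 (via fail)
i=43 'b': node 0→1
i=44 'b': node 1→2  → match P2@[43:44]
i=45 'b': node 2→3  → match P0@[43:45],P2@[44:45]
i=46 'c': node 3→4 (via fail)  → match P1@[46:46]
i=47 'b': node 4→1 (via fail)
i=48 'a': node 1→0 (via fail)
i=49 'c': node 0→4  → match P1@[49:49]
i=50 'a': node 4→0 (via fail)
i=51 'c': node 0→4  → match P1@[51:51]
i=52 'c': node 4→4 (via fail)  → match P1@[52:52]
i=53 'b': node 4→1 (via fail)
i=54 'b': node 1→2  → match P2@[53:54]
i=55 'b': node 2→3  → match P0@[53:55],P2@[54:55]
i=56 'b': node 3→3 (via fail)  → match P0@[54:56],P2@[55:56]
i=57 'b': node 3→3 (via fail)  → match P0@[55:57],P2@[56:57]
i=58 'b': node 3→3 (via fail)  → match P0@[56:58],P2@[57:58]
i=59 'c': node 3→4 (via fail)  → match P1@[59:59]

Result: [[0,1],[2,2],[5,2],[6,0],[6,2],[7,0],[7,2],[8,0],[8,2],[10,1],[11,1],[12,1],[13,1],[16,1],[17,1],[19,2],[20,0],[20,2],[21,1],[23,2],[24,0],[24,2],[28,1],[32,1],[34,2],[35,1],[37,1],[39,1],[44,2],[45,0],[45,2],[46,1],[49,1],[51,1],[52,1],[54,2],[55,0],[55,2],[56,0],[56,2],[57,0],[57,2],[58,0],[58,2],[59,1]]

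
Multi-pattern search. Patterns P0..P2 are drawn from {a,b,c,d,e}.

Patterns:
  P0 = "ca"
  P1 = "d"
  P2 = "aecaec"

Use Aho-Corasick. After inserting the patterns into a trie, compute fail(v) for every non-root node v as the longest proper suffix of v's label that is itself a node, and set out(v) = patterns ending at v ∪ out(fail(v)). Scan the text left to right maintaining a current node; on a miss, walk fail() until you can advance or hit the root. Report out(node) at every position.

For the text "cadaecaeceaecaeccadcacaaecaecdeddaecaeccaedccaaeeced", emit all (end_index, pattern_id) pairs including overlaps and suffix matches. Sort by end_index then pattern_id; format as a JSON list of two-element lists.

Build automaton:
Trie (insert patterns):
  0='ε' goto a→4 c→1 d→3
  1='c' goto a→2
  2='ca' goto ·  ←P0
  3='d' goto ·  ←P1
  4='a' goto e→5
  5='ae' goto c→6
  6='aec' goto a→7
  7='aeca' goto e→8
  8='aecae' goto c→9
  9='aecaec' goto ·  ←P2

Failure links (BFS by depth):
  n1('c'): parent n0 fail=0; on 'c' 0 → fail=0;  out ∅∪∅=∅
  n3('d'): parent n0 fail=0; on 'd' 0 → fail=0;  out {1}∪∅={1}
  n4('a'): parent n0 fail=0; on 'a' 0 → fail=0;  out ∅∪∅=∅
  n2('ca'): parent n1 fail=0; on 'a' 0 → fail=4;  out {0}∪∅={0}
  n5('ae'): parent n4 fail=0; on 'e' 0 → fail=0;  out ∅∪∅=∅
  n6('aec'): parent n5 fail=0; on 'c' 0 → fail=1;  out ∅∪∅=∅
  n7('aeca'): parent n6 fail=1; on 'a' 1 → fail=2;  out ∅∪{0}={0}
  n8('aecae'): parent n7 fail=2; on 'e' 2→4 → fail=5;  out ∅∪∅=∅
  n9('aecaec'): parent n8 fail=5; on 'c' 5 → fail=6;  out {2}∪∅={2}

Text stream:
pos 0 'c': at 1
pos 1 'a': at 2  ** P0@[0:1]
pos 2 'd': at 3 (via fail)  ** P1@[2:2]
pos 3 'a': at 4 (via fail)
pos 4 'e': at 5
pos 5 'c': at 6
pos 6 'a': at 7  ** P0@[5:6]
pos 7 'e': at 8
pos 8 'c': at 9  ** P2@[3:8]
pos 9 'e': at 0 (via fail)
pos 10 'a': at 4
pos 11 'e': at 5
pos 12 'c': at 6
pos 13 'a': at 7  ** P0@[12:13]
pos 14 'e': at 8
pos 15 'c': at 9  ** P2@[10:15]
pos 16 'c': at 1 (via fail)
pos 17 'a': at 2  ** P0@[16:17]
pos 18 'd': at 3 (via fail)  ** P1@[18:18]
pos 19 'c': at 1 (via fail)
pos 20 'a': at 2  ** P0@[19:20]
pos 21 'c': at 1 (via fail)
pos 22 'a': at 2  ** P0@[21:22]
pos 23 'a': at 4 (via fail)
pos 24 'e': at 5
pos 25 'c': at 6
pos 26 'a': at 7  ** P0@[25:26]
pos 27 'e': at 8
pos 28 'c': at 9  ** P2@[23:28]
pos 29 'd': at 3 (via fail)  ** P1@[29:29]
pos 30 'e': at 0 (via fail)
pos 31 'd': at 3  ** P1@[31:31]
pos 32 'd': at 3 (via fail)  ** P1@[32:32]
pos 33 'a': at 4 (via fail)
pos 34 'e': at 5
pos 35 'c': at 6
pos 36 'a': at 7  ** P0@[35:36]
pos 37 'e': at 8
pos 38 'c': at 9  ** P2@[33:38]
pos 39 'c': at 1 (via fail)
pos 40 'a': at 2  ** P0@[39:40]
pos 41 'e': at 5 (via fail)
pos 42 'd': at 3 (via fail)  ** P1@[42:42]
pos 43 'c': at 1 (via fail)
pos 44 'c': at 1 (via fail)
pos 45 'a': at 2  ** P0@[44:45]
pos 46 'a': at 4 (via fail)
pos 47 'e': at 5
pos 48 'e': at 0 (via fail)
pos 49 'c': at 1
pos 50 'e': at 0 (via fail)
pos 51 'd': at 3  ** P1@[51:51]

Matches: [[1,0],[2,1],[6,0],[8,2],[13,0],[15,2],[17,0],[18,1],[20,0],[22,0],[26,0],[28,2],[29,1],[31,1],[32,1],[36,0],[38,2],[40,0],[42,1],[45,0],[51,1]]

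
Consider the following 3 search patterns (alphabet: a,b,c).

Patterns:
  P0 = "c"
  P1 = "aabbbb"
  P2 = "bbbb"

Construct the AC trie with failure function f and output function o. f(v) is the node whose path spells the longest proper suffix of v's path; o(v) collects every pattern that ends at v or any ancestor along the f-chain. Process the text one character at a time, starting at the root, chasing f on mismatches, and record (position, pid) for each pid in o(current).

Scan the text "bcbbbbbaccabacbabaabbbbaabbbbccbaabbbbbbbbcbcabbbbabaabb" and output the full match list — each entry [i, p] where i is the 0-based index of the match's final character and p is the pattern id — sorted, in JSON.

Build automaton:
Trie (insert patterns):
  0='ε' goto a→2 b→8 c→1
  1='c' goto ·  ←P0
  2='a' goto a→3
  3='aa' goto b→4
  4='aab' goto b→5
  5='aabb' goto b→6
  6='aabbb' goto b→7
  7='aabbbb' goto ·  ←P1
  8='b' goto b→9
  9='bb' goto b→10
  10='bbb' goto b→11
  11='bbbb' goto ·  ←P2

Failure links (BFS by depth):
  n1('c'): parent n0 fail=0; on 'c' 0 → fail=0;  out {0}∪∅={0}
  n2('a'): parent n0 fail=0; on 'a' 0 → fail=0;  out ∅∪∅=∅
  n8('b'): parent n0 fail=0; on 'b' 0 → fail=0;  out ∅∪∅=∅
  n3('aa'): parent n2 fail=0; on 'a' 0 → fail=2;  out ∅∪∅=∅
  n9('bb'): parent n8 fail=0; on 'b' 0 → fail=8;  out ∅∪∅=∅
  n4('aab'): parent n3 fail=2; on 'b' 2→0 → fail=8;  out ∅∪∅=∅
  n10('bbb'): parent n9 fail=8; on 'b' 8 → fail=9;  out ∅∪∅=∅
  n5('aabb'): parent n4 fail=8; on 'b' 8 → fail=9;  out ∅∪∅=∅
  n11('bbbb'): parent n10 fail=9; on 'b' 9 → fail=10;  out {2}∪∅={2}
  n6('aabbb'): parent n5 fail=9; on 'b' 9 → fail=10;  out ∅∪∅=∅
  n7('aabbbb'): parent n6 fail=10; on 'b' 10 → fail=11;  out {1}∪{2}={1,2}

Run:
pos 0 'b': at 8
pos 1 'c': at 1 (via fail)  → match P0@[1:1]
pos 2 'b': at 8 (via fail)
pos 3 'b': at 9
pos 4 'b': at 10
pos 5 'b': at 11  → match P2@[2:5]
pos 6 'b': at 11 (via fail)  → match P2@[3:6]
pos 7 'a': at 2 (via fail)
pos 8 'c': at 1 (via fail)  → match P0@[8:8]
pos 9 'c': at 1 (via fail)  → match P0@[9:9]
pos 10 'a': at 2 (via fail)
pos 11 'b': at 8 (via fail)
pos 12 'a': at 2 (via fail)
pos 13 'c': at 1 (via fail)  → match P0@[13:13]
pos 14 'b': at 8 (via fail)
pos 15 'a': at 2 (via fail)
pos 16 'b': at 8 (via fail)
pos 17 'a': at 2 (via fail)
pos 18 'a': at 3
pos 19 'b': at 4
pos 20 'b': at 5
pos 21 'b': at 6
pos 22 'b': at 7  → match P1@[17:22],P2@[19:22]
pos 23 'a': at 2 (via fail)
pos 24 'a': at 3
pos 25 'b': at 4
pos 26 'b': at 5
pos 27 'b': at 6
pos 28 'b': at 7  → match P1@[23:28],P2@[25:28]
pos 29 'c': at 1 (via fail)  → match P0@[29:29]
pos 30 'c': at 1 (via fail)  → match P0@[30:30]
pos 31 'b': at 8 (via fail)
pos 32 'a': at 2 (via fail)
pos 33 'a': at 3
pos 34 'b': at 4
pos 35 'b': at 5
pos 36 'b': at 6
pos 37 'b': at 7  → match P1@[32:37],P2@[34:37]
pos 38 'b': at 11 (via fail)  → match P2@[35:38]
pos 39 'b': at 11 (via fail)  → match P2@[36:39]
pos 40 'b': at 11 (via fail)  → match P2@[37:40]
pos 41 'b': at 11 (via fail)  → match P2@[38:41]
pos 42 'c': at 1 (via fail)  → match P0@[42:42]
pos 43 'b': at 8 (via fail)
pos 44 'c': at 1 (via fail)  → match P0@[44:44]
pos 45 'a': at 2 (via fail)
pos 46 'b': at 8 (via fail)
pos 47 'b': at 9
pos 48 'b': at 10
pos 49 'b': at 11  → match P2@[46:49]
pos 50 'a': at 2 (via fail)
pos 51 'b': at 8 (via fail)
pos 52 'a': at 2 (via fail)
pos 53 'a': at 3
pos 54 'b': at 4
pos 55 'b': at 5

All matches (sorted): [[1,0],[5,2],[6,2],[8,0],[9,0],[13,0],[22,1],[22,2],[28,1],[28,2],[29,0],[30,0],[37,1],[37,2],[38,2],[39,2],[40,2],[41,2],[42,0],[44,0],[49,2]]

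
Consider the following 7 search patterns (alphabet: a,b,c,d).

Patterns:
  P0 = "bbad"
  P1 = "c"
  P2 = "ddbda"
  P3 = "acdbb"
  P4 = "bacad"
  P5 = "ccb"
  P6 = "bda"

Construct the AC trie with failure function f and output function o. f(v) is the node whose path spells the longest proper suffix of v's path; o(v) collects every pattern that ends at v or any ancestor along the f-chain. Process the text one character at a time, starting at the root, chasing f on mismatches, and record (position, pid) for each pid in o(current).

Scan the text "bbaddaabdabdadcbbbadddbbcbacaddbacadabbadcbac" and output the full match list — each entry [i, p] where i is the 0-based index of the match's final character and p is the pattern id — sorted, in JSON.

Build:
Trie nodes:
  n0 'ε': a→11 b→1 c→5 d→6
  n1 'b': a→16 b→2 d→22
  n2 'bb': a→3
  n3 'bba': d→4
  n4 'bbad': ·  [P0 ends]
  n5 'c': c→20  [P1 ends]
  n6 'd': d→7
  n7 'dd': b→8
  n8 'ddb': d→9
  n9 'ddbd': a→10
  n10 'ddbda': ·  [P2 ends]
  n11 'a': c→12
  n12 'ac': d→13
  n13 'acd': b→14
  n14 'acdb': b→15
  n15 'acdbb': ·  [P3 ends]
  n16 'ba': c→17
  n17 'bac': a→18
  n18 'baca': d→19
  n19 'bacad': ·  [P4 ends]
  n20 'cc': b→21
  n21 'ccb': ·  [P5 ends]
  n22 'bd': a→23
  n23 'bda': ·  [P6 ends]

Failure links (BFS by depth):
  n1('b'): parent n0 fail=0; on 'b' 0 → fail=0;  out ∅∪∅=∅
  n5('c'): parent n0 fail=0; on 'c' 0 → fail=0;  out {1}∪∅={1}
  n6('d'): parent n0 fail=0; on 'd' 0 → fail=0;  out ∅∪∅=∅
  n11('a'): parent n0 fail=0; on 'a' 0 → fail=0;  out ∅∪∅=∅
  n2('bb'): parent n1 fail=0; on 'b' 0 → fail=1;  out ∅∪∅=∅
  n7('dd'): parent n6 fail=0; on 'd' 0 → fail=6;  out ∅∪∅=∅
  n12('ac'): parent n11 fail=0; on 'c' 0 → fail=5;  out ∅∪{1}={1}
  n16('ba'): parent n1 fail=0; on 'a' 0 → fail=11;  out ∅∪∅=∅
  n20('cc'): parent n5 fail=0; on 'c' 0 → fail=5;  out ∅∪{1}={1}
  n22('bd'): parent n1 fail=0; on 'd' 0 → fail=6;  out ∅∪∅=∅
  n3('bba'): parent n2 fail=1; on 'a' 1 → fail=16;  out ∅∪∅=∅
  n8('ddb'): parent n7 fail=6; on 'b' 6→0 → fail=1;  out ∅∪∅=∅
  n13('acd'): parent n12 fail=5; on 'd' 5→0 → fail=6;  out ∅∪∅=∅
  n17('bac'): parent n16 fail=11; on 'c' 11 → fail=12;  out ∅∪{1}={1}
  n21('ccb'): parent n20 fail=5; on 'b' 5→0 → fail=1;  out {5}∪∅={5}
  n23('bda'): parent n22 fail=6; on 'a' 6→0 → fail=11;  out {6}∪∅={6}
  n4('bbad'): parent n3 fail=16; on 'd' 16→11→0 → fail=6;  out {0}∪∅={0}
  n9('ddbd'): parent n8 fail=1; on 'd' 1 → fail=22;  out ∅∪∅=∅
  n14('acdb'): parent n13 fail=6; on 'b' 6→0 → fail=1;  out ∅∪∅=∅
  n18('baca'): parent n17 fail=12; on 'a' 12→5→0 → fail=11;  out ∅∪∅=∅
  n10('ddbda'): parent n9 fail=22; on 'a' 22 → fail=23;  out {2}∪{6}={2,6}
  n15('acdbb'): parent n14 fail=1; on 'b' 1 → fail=2;  out {3}∪∅={3}
  n19('bacad'): parent n18 fail=11; on 'd' 11→0 → fail=6;  out {4}∪∅={4}

Scan:
[0] read 'b'  n0⇒n1
[1] read 'b'  n1⇒n2
[2] read 'a'  n2⇒n3
[3] read 'd'  n3⇒n4  emit P0@[0:3]
[4] read 'd'  n4⇒n7 (via fail)
[5] read 'a'  n7⇒n11 (via fail)
[6] read 'a'  n11⇒n11 (via fail)
[7] read 'b'  n11⇒n1 (via fail)
[8] read 'd'  n1⇒n22
[9] read 'a'  n22⇒n23  emit P6@[7:9]
[10] read 'b'  n23⇒n1 (via fail)
[11] read 'd'  n1⇒n22
[12] read 'a'  n22⇒n23  emit P6@[10:12]
[13] read 'd'  n23⇒n6 (via fail)
[14] read 'c'  n6⇒n5 (via fail)  emit P1@[14:14]
[15] read 'b'  n5⇒n1 (via fail)
[16] read 'b'  n1⇒n2
[17] read 'b'  n2⇒n2 (via fail)
[18] read 'a'  n2⇒n3
[19] read 'd'  n3⇒n4  emit P0@[16:19]
[20] read 'd'  n4⇒n7 (via fail)
[21] read 'd'  n7⇒n7 (via fail)
[22] read 'b'  n7⇒n8
[23] read 'b'  n8⇒n2 (via fail)
[24] read 'c'  n2⇒n5 (via fail)  emit P1@[24:24]
[25] read 'b'  n5⇒n1 (via fail)
[26] read 'a'  n1⇒n16
[27] read 'c'  n16⇒n17  emit P1@[27:27]
[28] read 'a'  n17⇒n18
[29] read 'd'  n18⇒n19  emit P4@[25:29]
[30] read 'd'  n19⇒n7 (via fail)
[31] read 'b'  n7⇒n8
[32] read 'a'  n8⇒n16 (via fail)
[33] read 'c'  n16⇒n17  emit P1@[33:33]
[34] read 'a'  n17⇒n18
[35] read 'd'  n18⇒n19  emit P4@[31:35]
[36] read 'a'  n19⇒n11 (via fail)
[37] read 'b'  n11⇒n1 (via fail)
[38] read 'b'  n1⇒n2
[39] read 'a'  n2⇒n3
[40] read 'd'  n3⇒n4  emit P0@[37:40]
[41] read 'c'  n4⇒n5 (via fail)  emit P1@[41:41]
[42] read 'b'  n5⇒n1 (via fail)
[43] read 'a'  n1⇒n16
[44] read 'c'  n16⇒n17  emit P1@[44:44]

All matches (sorted): [[3,0],[9,6],[12,6],[14,1],[19,0],[24,1],[27,1],[29,4],[33,1],[35,4],[40,0],[41,1],[44,1]]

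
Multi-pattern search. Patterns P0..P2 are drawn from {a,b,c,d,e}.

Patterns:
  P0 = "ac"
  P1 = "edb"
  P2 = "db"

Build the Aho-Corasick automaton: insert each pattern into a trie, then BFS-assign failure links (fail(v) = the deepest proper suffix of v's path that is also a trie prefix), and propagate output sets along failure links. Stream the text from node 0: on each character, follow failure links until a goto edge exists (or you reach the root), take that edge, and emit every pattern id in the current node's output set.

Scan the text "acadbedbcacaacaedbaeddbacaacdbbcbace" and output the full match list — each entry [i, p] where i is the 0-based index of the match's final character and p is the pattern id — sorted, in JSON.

Construct AC machine:
Trie (insert patterns):
  0='ε' goto a→1 d→6 e→3
  1='a' goto c→2
  2='ac' goto ·  [P0 ends]
  3='e' goto d→4
  4='ed' goto b→5
  5='edb' goto ·  [P1 ends]
  6='d' goto b→7
  7='db' goto ·  [P2 ends]

Failure links (BFS by depth):
  n1('a'): parent n0 fail=0; on 'a' 0 → fail=0;  out ∅∪∅=∅
  n3('e'): parent n0 fail=0; on 'e' 0 → fail=0;  out ∅∪∅=∅
  n6('d'): parent n0 fail=0; on 'd' 0 → fail=0;  out ∅∪∅=∅
  n2('ac'): parent n1 fail=0; on 'c' 0 → fail=0;  out {0}∪∅={0}
  n4('ed'): parent n3 fail=0; on 'd' 0 → fail=6;  out ∅∪∅=∅
  n7('db'): parent n6 fail=0; on 'b' 0 → fail=0;  out {2}∪∅={2}
  n5('edb'): parent n4 fail=6; on 'b' 6 → fail=7;  out {1}∪{2}={1,2}

Run:
i=0 'a': node 0→1
i=1 'c': node 1→2  → match P0@[0:1]
i=2 'a': node 2→1 (fail-walked)
i=3 'd': node 1→6 (fail-walked)
i=4 'b': node 6→7  → match P2@[3:4]
i=5 'e': node 7→3 (fail-walked)
i=6 'd': node 3→4
i=7 'b': node 4→5  → match P1@[5:7],P2@[6:7]
i=8 'c': node 5→0 (fail-walked)
i=9 'a': node 0→1
i=10 'c': node 1→2  → match P0@[9:10]
i=11 'a': node 2→1 (fail-walked)
i=12 'a': node 1→1 (fail-walked)
i=13 'c': node 1→2  → match P0@[12:13]
i=14 'a': node 2→1 (fail-walked)
i=15 'e': node 1→3 (fail-walked)
i=16 'd': node 3→4
i=17 'b': node 4→5  → match P1@[15:17],P2@[16:17]
i=18 'a': node 5→1 (fail-walked)
i=19 'e': node 1→3 (fail-walked)
i=20 'd': node 3→4
i=21 'd': node 4→6 (fail-walked)
i=22 'b': node 6→7  → match P2@[21:22]
i=23 'a': node 7→1 (fail-walked)
i=24 'c': node 1→2  → match P0@[23:24]
i=25 'a': node 2→1 (fail-walked)
i=26 'a': node 1→1 (fail-walked)
i=27 'c': node 1→2  → match P0@[26:27]
i=28 'd': node 2→6 (fail-walked)
i=29 'b': node 6→7  → match P2@[28:29]
i=30 'b': node 7→0 (fail-walked)
i=31 'c': node 0→0
i=32 'b': node 0→0
i=33 'a': node 0→1
i=34 'c': node 1→2  → match P0@[33:34]
i=35 'e': node 2→3 (fail-walked)

Matches: [[1,0],[4,2],[7,1],[7,2],[10,0],[13,0],[17,1],[17,2],[22,2],[24,0],[27,0],[29,2],[34,0]]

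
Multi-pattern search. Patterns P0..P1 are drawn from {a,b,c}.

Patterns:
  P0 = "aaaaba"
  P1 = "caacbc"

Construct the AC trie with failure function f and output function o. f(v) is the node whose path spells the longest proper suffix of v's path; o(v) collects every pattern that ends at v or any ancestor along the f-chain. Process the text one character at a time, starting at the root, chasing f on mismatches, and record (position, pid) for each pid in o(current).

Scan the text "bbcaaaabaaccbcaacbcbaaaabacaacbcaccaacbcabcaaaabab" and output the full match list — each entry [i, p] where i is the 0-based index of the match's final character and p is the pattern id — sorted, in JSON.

Construct AC machine:
Trie (insert patterns):
  0='ε' goto a→1 c→7
  1='a' goto a→2
  2='aa' goto a→3
  3='aaa' goto a→4
  4='aaaa' goto b→5
  5='aaaab' goto a→6
  6='aaaaba' goto ·  ←P0
  7='c' goto a→8
  8='ca' goto a→9
  9='caa' goto c→10
  10='caac' goto b→11
  11='caacb' goto c→12
  12='caacbc' goto ·  ←P1

BFS fail/out derivation:
  fail(1) 'a': from fail(0)=0 chase 'a': 0 ⇒ 0;  out=∅∪out(0)=∅
  fail(7) 'c': from fail(0)=0 chase 'c': 0 ⇒ 0;  out=∅∪out(0)=∅
  fail(2) 'aa': from fail(1)=0 chase 'a': 0 ⇒ 1;  out=∅∪out(1)=∅
  fail(8) 'ca': from fail(7)=0 chase 'a': 0 ⇒ 1;  out=∅∪out(1)=∅
  fail(3) 'aaa': from fail(2)=1 chase 'a': 1 ⇒ 2;  out=∅∪out(2)=∅
  fail(9) 'caa': from fail(8)=1 chase 'a': 1 ⇒ 2;  out=∅∪out(2)=∅
  fail(4) 'aaaa': from fail(3)=2 chase 'a': 2 ⇒ 3;  out=∅∪out(3)=∅
  fail(10) 'caac': from fail(9)=2 chase 'c': 2→1→0 ⇒ 7;  out=∅∪out(7)=∅
  fail(5) 'aaaab': from fail(4)=3 chase 'b': 3→2→1→0 ⇒ 0;  out=∅∪out(0)=∅
  fail(11) 'caacb': from fail(10)=7 chase 'b': 7→0 ⇒ 0;  out=∅∪out(0)=∅
  fail(6) 'aaaaba': from fail(5)=0 chase 'a': 0 ⇒ 1;  out={0}∪out(1)={0}
  fail(12) 'caacbc': from fail(11)=0 chase 'c': 0 ⇒ 7;  out={1}∪out(7)={1}

Text stream:
i=0 'b': node 0→0
i=1 'b': node 0→0
i=2 'c': node 0→7
i=3 'a': node 7→8
i=4 'a': node 8→9
i=5 'a': node 9→3 (fail-walked)
i=6 'a': node 3→4
i=7 'b': node 4→5
i=8 'a': node 5→6  emit P0@[3:8]
i=9 'a': node 6→2 (fail-walked)
i=10 'c': node 2→7 (fail-walked)
i=11 'c': node 7→7 (fail-walked)
i=12 'b': node 7→0 (fail-walked)
i=13 'c': node 0→7
i=14 'a': node 7→8
i=15 'a': node 8→9
i=16 'c': node 9→10
i=17 'b': node 10→11
i=18 'c': node 11→12  emit P1@[13:18]
i=19 'b': node 12→0 (fail-walked)
i=20 'a': node 0→1
i=21 'a': node 1→2
i=22 'a': node 2→3
i=23 'a': node 3→4
i=24 'b': node 4→5
i=25 'a': node 5→6  emit P0@[20:25]
i=26 'c': node 6→7 (fail-walked)
i=27 'a': node 7→8
i=28 'a': node 8→9
i=29 'c': node 9→10
i=30 'b': node 10→11
i=31 'c': node 11→12  emit P1@[26:31]
i=32 'a': node 12→8 (fail-walked)
i=33 'c': node 8→7 (fail-walked)
i=34 'c': node 7→7 (fail-walked)
i=35 'a': node 7→8
i=36 'a': node 8→9
i=37 'c': node 9→10
i=38 'b': node 10→11
i=39 'c': node 11→12  emit P1@[34:39]
i=40 'a': node 12→8 (fail-walked)
i=41 'b': node 8→0 (fail-walked)
i=42 'c': node 0→7
i=43 'a': node 7→8
i=44 'a': node 8→9
i=45 'a': node 9→3 (fail-walked)
i=46 'a': node 3→4
i=47 'b': node 4→5
i=48 'a': node 5→6  emit P0@[43:48]
i=49 'b': node 6→0 (fail-walked)

All matches (sorted): [[8,0],[18,1],[25,0],[31,1],[39,1],[48,0]]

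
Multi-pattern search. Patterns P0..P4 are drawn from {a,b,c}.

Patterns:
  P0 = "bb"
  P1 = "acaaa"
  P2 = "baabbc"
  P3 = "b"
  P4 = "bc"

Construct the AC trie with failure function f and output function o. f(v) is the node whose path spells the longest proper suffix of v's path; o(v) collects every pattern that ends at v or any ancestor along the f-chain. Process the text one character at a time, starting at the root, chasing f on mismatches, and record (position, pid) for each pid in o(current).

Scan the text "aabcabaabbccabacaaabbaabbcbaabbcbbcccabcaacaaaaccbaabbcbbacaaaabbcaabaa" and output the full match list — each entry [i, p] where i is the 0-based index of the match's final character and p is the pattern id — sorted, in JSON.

Build automaton:
Trie nodes:
  n0 'ε': a→3 b→1
  n1 'b': a→8 b→2 c→13  ←P3
  n2 'bb': ·  ←P0
  n3 'a': c→4
  n4 'ac': a→5
  n5 'aca': a→6
  n6 'acaa': a→7
  n7 'acaaa': ·  ←P1
  n8 'ba': a→9
  n9 'baa': b→10
  n10 'baab': b→11
  n11 'baabb': c→12
  n12 'baabbc': ·  ←P2
  n13 'bc': ·  ←P4

Failure links (BFS by depth):
  n1('b'): parent n0 fail=0; on 'b' 0 → fail=0;  out {3}∪∅={3}
  n3('a'): parent n0 fail=0; on 'a' 0 → fail=0;  out ∅∪∅=∅
  n2('bb'): parent n1 fail=0; on 'b' 0 → fail=1;  out {0}∪{3}={0,3}
  n4('ac'): parent n3 fail=0; on 'c' 0 → fail=0;  out ∅∪∅=∅
  n8('ba'): parent n1 fail=0; on 'a' 0 → fail=3;  out ∅∪∅=∅
  n13('bc'): parent n1 fail=0; on 'c' 0 → fail=0;  out {4}∪∅={4}
  n5('aca'): parent n4 fail=0; on 'a' 0 → fail=3;  out ∅∪∅=∅
  n9('baa'): parent n8 fail=3; on 'a' 3→0 → fail=3;  out ∅∪∅=∅
  n6('acaa'): parent n5 fail=3; on 'a' 3→0 → fail=3;  out ∅∪∅=∅
  n10('baab'): parent n9 fail=3; on 'b' 3→0 → fail=1;  out ∅∪{3}={3}
  n7('acaaa'): parent n6 fail=3; on 'a' 3→0 → fail=3;  out {1}∪∅={1}
  n11('baabb'): parent n10 fail=1; on 'b' 1 → fail=2;  out ∅∪{0,3}={0,3}
  n12('baabbc'): parent n11 fail=2; on 'c' 2→1 → fail=13;  out {2}∪{4}={2,4}

Text stream:
[0] read 'a'  n0⇒n3
[1] read 'a'  n3⇒n3 ·f
[2] read 'b'  n3⇒n1 ·f  → match P3@[2:2]
[3] read 'c'  n1⇒n13  → match P4@[2:3]
[4] read 'a'  n13⇒n3 ·f
[5] read 'b'  n3⇒n1 ·f  → match P3@[5:5]
[6] read 'a'  n1⇒n8
[7] read 'a'  n8⇒n9
[8] read 'b'  n9⇒n10  → match P3@[8:8]
[9] read 'b'  n10⇒n11  → match P0@[8:9],P3@[9:9]
[10] read 'c'  n11⇒n12  → match P2@[5:10],P4@[9:10]
[11] read 'c'  n12⇒n0 ·f
[12] read 'a'  n0⇒n3
[13] read 'b'  n3⇒n1 ·f  → match P3@[13:13]
[14] read 'a'  n1⇒n8
[15] read 'c'  n8⇒n4 ·f
[16] read 'a'  n4⇒n5
[17] read 'a'  n5⇒n6
[18] read 'a'  n6⇒n7  → match P1@[14:18]
[19] read 'b'  n7⇒n1 ·f  → match P3@[19:19]
[20] read 'b'  n1⇒n2  → match P0@[19:20],P3@[20:20]
[21] read 'a'  n2⇒n8 ·f
[22] read 'a'  n8⇒n9
[23] read 'b'  n9⇒n10  → match P3@[23:23]
[24] read 'b'  n10⇒n11  → match P0@[23:24],P3@[24:24]
[25] read 'c'  n11⇒n12  → match P2@[20:25],P4@[24:25]
[26] read 'b'  n12⇒n1 ·f  → match P3@[26:26]
[27] read 'a'  n1⇒n8
[28] read 'a'  n8⇒n9
[29] read 'b'  n9⇒n10  → match P3@[29:29]
[30] read 'b'  n10⇒n11  → match P0@[29:30],P3@[30:30]
[31] read 'c'  n11⇒n12  → match P2@[26:31],P4@[30:31]
[32] read 'b'  n12⇒n1 ·f  → match P3@[32:32]
[33] read 'b'  n1⇒n2  → match P0@[32:33],P3@[33:33]
[34] read 'c'  n2⇒n13 ·f  → match P4@[33:34]
[35] read 'c'  n13⇒n0 ·f
[36] read 'c'  n0⇒n0
[37] read 'a'  n0⇒n3
[38] read 'b'  n3⇒n1 ·f  → match P3@[38:38]
[39] read 'c'  n1⇒n13  → match P4@[38:39]
[40] read 'a'  n13⇒n3 ·f
[41] read 'a'  n3⇒n3 ·f
[42] read 'c'  n3⇒n4
[43] read 'a'  n4⇒n5
[44] read 'a'  n5⇒n6
[45] read 'a'  n6⇒n7  → match P1@[41:45]
[46] read 'a'  n7⇒n3 ·f
[47] read 'c'  n3⇒n4
[48] read 'c'  n4⇒n0 ·f
[49] read 'b'  n0⇒n1  → match P3@[49:49]
[50] read 'a'  n1⇒n8
[51] read 'a'  n8⇒n9
[52] read 'b'  n9⇒n10  → match P3@[52:52]
[53] read 'b'  n10⇒n11  → match P0@[52:53],P3@[53:53]
[54] read 'c'  n11⇒n12  → match P2@[49:54],P4@[53:54]
[55] read 'b'  n12⇒n1 ·f  → match P3@[55:55]
[56] read 'b'  n1⇒n2  → match P0@[55:56],P3@[56:56]
[57] read 'a'  n2⇒n8 ·f
[58] read 'c'  n8⇒n4 ·f
[59] read 'a'  n4⇒n5
[60] read 'a'  n5⇒n6
[61] read 'a'  n6⇒n7  → match P1@[57:61]
[62] read 'a'  n7⇒n3 ·f
[63] read 'b'  n3⇒n1 ·f  → match P3@[63:63]
[64] read 'b'  n1⇒n2  → match P0@[63:64],P3@[64:64]
[65] read 'c'  n2⇒n13 ·f  → match P4@[64:65]
[66] read 'a'  n13⇒n3 ·f
[67] read 'a'  n3⇒n3 ·f
[68] read 'b'  n3⇒n1 ·f  → match P3@[68:68]
[69] read 'a'  n1⇒n8
[70] read 'a'  n8⇒n9

Matches: [[2,3],[3,4],[5,3],[8,3],[9,0],[9,3],[10,2],[10,4],[13,3],[18,1],[19,3],[20,0],[20,3],[23,3],[24,0],[24,3],[25,2],[25,4],[26,3],[29,3],[30,0],[30,3],[31,2],[31,4],[32,3],[33,0],[33,3],[34,4],[38,3],[39,4],[45,1],[49,3],[52,3],[53,0],[53,3],[54,2],[54,4],[55,3],[56,0],[56,3],[61,1],[63,3],[64,0],[64,3],[65,4],[68,3]]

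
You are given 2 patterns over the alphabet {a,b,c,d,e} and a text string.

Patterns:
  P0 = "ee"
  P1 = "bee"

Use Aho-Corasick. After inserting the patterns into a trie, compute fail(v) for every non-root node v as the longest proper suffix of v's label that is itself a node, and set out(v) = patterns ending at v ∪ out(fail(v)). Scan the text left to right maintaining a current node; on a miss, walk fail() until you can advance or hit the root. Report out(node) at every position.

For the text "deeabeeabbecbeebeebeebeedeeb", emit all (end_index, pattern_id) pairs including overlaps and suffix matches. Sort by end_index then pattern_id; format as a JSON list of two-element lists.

Build automaton:
Trie (insert patterns):
  0='ε' goto b→3 e→1
  1='e' goto e→2
  2='ee' goto ·  [P0 ends]
  3='b' goto e→4
  4='be' goto e→5
  5='bee' goto ·  [P1 ends]

Failure links (BFS by depth):
  fail(1) 'e': from fail(0)=0 chase 'e': 0 ⇒ 0;  out=∅∪out(0)=∅
  fail(3) 'b': from fail(0)=0 chase 'b': 0 ⇒ 0;  out=∅∪out(0)=∅
  fail(2) 'ee': from fail(1)=0 chase 'e': 0 ⇒ 1;  out={0}∪out(1)={0}
  fail(4) 'be': from fail(3)=0 chase 'e': 0 ⇒ 1;  out=∅∪out(1)=∅
  fail(5) 'bee': from fail(4)=1 chase 'e': 1 ⇒ 2;  out={1}∪out(2)={0,1}

Scan:
i=0 'd': node 0→0
i=1 'e': node 0→1
i=2 'e': node 1→2  emit P0@[1:2]
i=3 'a': node 2→0 (fail-walked)
i=4 'b': node 0→3
i=5 'e': node 3→4
i=6 'e': node 4→5  emit P0@[5:6],P1@[4:6]
i=7 'a': node 5→0 (fail-walked)
i=8 'b': node 0→3
i=9 'b': node 3→3 (fail-walked)
i=10 'e': node 3→4
i=11 'c': node 4→0 (fail-walked)
i=12 'b': node 0→3
i=13 'e': node 3→4
i=14 'e': node 4→5  emit P0@[13:14],P1@[12:14]
i=15 'b': node 5→3 (fail-walked)
i=16 'e': node 3→4
i=17 'e': node 4→5  emit P0@[16:17],P1@[15:17]
i=18 'b': node 5→3 (fail-walked)
i=19 'e': node 3→4
i=20 'e': node 4→5  emit P0@[19:20],P1@[18:20]
i=21 'b': node 5→3 (fail-walked)
i=22 'e': node 3→4
i=23 'e': node 4→5  emit P0@[22:23],P1@[21:23]
i=24 'd': node 5→0 (fail-walked)
i=25 'e': node 0→1
i=26 'e': node 1→2  emit P0@[25:26]
i=27 'b': node 2→3 (fail-walked)

Result: [[2,0],[6,0],[6,1],[14,0],[14,1],[17,0],[17,1],[20,0],[20,1],[23,0],[23,1],[26,0]]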